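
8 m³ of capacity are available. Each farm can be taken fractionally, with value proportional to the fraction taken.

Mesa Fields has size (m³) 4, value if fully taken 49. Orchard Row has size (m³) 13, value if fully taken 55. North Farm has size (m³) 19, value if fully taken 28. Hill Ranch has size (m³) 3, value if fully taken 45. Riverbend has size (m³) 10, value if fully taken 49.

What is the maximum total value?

Best value per unit of size first: Hill Ranch 45/3≈15, Mesa Fields 49/4≈12.2, Riverbend 49/10≈4.9, Orchard Row 55/13≈4.23, North Farm 28/19≈1.47.
Take all of Hill Ranch (3 m³, value 45) — 5 m³ left.
All 4 m³ of Mesa Fields fit (value 49) — 1 remain.
Fill the last 1 m³ with part of Riverbend: 1/10 of it earns 4.9.
Total value = 98.9.

98.9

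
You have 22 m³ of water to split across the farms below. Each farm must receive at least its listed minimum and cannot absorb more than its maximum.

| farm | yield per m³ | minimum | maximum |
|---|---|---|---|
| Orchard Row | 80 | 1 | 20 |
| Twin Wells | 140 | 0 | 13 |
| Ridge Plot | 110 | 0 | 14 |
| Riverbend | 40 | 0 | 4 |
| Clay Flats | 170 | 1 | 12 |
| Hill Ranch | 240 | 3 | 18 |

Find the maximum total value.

4910

Meeting every minimum uses 1+0+0+0+1+3 = 5 m³, leaving 17.
Rank by yield per m³: Hill Ranch 240 > Clay Flats 170 > Twin Wells 140 > Ridge Plot 110 > Orchard Row 80 > Riverbend 40.
Give Hill Ranch 15 more to hit its cap of 18 ; 2 left.
Only 2 left; Clay Flats takes them to reach 3.
Total = 80×1 + 170×3 + 240×18 = 4910.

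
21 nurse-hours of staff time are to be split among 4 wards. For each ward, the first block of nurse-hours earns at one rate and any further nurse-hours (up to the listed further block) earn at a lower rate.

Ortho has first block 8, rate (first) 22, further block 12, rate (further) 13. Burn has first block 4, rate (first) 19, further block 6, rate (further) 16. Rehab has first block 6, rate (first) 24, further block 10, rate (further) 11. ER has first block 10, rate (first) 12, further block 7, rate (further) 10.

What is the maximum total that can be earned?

444

Order all 8 blocks by rate: Rehab/T1 24 > Ortho/T1 22 > Burn/T1 19 > Burn/T2 16 > Ortho/T2 13 > ER/T1 12 > Rehab/T2 11 > ER/T2 10.
Rehab/T1 (24): +6 → 15 left.
Fill Ortho T1 block (8 at 22) → 7 left.
Burn/T1 (19): +4 → 3 left.
Burn T2 at 16: only 3 left, fill 3.
Total = 24×6 + 22×8 + 19×4 + 16×3 = 444.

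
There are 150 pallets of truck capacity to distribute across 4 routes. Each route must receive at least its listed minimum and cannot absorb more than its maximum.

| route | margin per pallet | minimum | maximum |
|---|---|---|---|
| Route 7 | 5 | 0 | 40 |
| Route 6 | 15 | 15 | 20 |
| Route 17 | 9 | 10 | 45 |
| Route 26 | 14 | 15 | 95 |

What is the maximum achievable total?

Meeting every minimum uses 0+15+10+15 = 40 pallets, leaving 110.
Order the routes by margin per pallet: Route 6 15 > Route 26 14 > Route 17 9 > Route 7 5.
Route 6: +5 to 20 (cap) → 105 left.
Route 26: +80 to 95 (cap) → 25 left.
Route 17: +25 (room for 35) → 35. Pool exhausted.
Total = 15×20 + 9×35 + 14×95 = 1945.

1945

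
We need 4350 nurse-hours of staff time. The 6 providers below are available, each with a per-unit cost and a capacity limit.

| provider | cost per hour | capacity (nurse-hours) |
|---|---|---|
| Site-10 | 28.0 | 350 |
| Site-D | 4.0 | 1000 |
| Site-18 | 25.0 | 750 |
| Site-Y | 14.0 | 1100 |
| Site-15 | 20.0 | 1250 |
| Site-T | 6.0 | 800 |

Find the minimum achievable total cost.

Use providers in increasing cost order.
Site-D (4.0): use full 1000 — 3350 nurse-hours to go.
Take 800 from Site-T at 6.0 — need 2550 more.
Site-Y at 14.0: take all 1100 nurse-hours — 1450 still needed.
Site-15 at 20.0: take all 1250 nurse-hours — 200 still needed.
Site-18 (25.0): take the remaining 200 — done.
Site-10: unused.
Cost = 1000×4.0 + 800×6.0 + 1100×14.0 + 1250×20.0 + 200×25.0 = 54200.

54200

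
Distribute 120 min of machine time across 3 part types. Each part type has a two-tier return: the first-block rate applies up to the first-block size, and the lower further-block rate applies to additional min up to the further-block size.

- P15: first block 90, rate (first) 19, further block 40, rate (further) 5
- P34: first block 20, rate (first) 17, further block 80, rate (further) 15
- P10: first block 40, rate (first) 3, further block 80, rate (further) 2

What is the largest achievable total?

2200

Order all 6 blocks by rate: P15/tier1 19 > P34/tier1 17 > P34/tier2 15 > P15/tier2 5 > P10/tier1 3 > P10/tier2 2.
Fill P15 tier1 block (90 at 19) — 30 left.
Fill P34 tier1 block (20 at 17) — 10 left.
10 remain; put them into P34 tier2 at 15.
Total = 19×90 + 17×20 + 15×10 = 2200.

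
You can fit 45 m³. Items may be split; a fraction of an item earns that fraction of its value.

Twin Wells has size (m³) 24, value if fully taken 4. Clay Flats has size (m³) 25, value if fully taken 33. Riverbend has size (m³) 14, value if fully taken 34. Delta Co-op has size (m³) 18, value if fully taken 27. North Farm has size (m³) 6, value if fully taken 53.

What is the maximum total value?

123.24

Sort by value density: North Farm 53/6≈8.83, Riverbend 34/14≈2.43, Delta Co-op 27/18≈1.5, Clay Flats 33/25≈1.32, Twin Wells 4/24≈0.167.
All 6 m³ of North Farm fit (value 53) — 39 remain.
Riverbend: take in full, 14 m³ for value 34 — 25 left.
Delta Co-op: take in full, 18 m³ for value 27 — 7 left.
Only 7 m³ remain; take 7/25 of Clay Flats for value 33×7/25 = 9.24.
Total value = 123.24.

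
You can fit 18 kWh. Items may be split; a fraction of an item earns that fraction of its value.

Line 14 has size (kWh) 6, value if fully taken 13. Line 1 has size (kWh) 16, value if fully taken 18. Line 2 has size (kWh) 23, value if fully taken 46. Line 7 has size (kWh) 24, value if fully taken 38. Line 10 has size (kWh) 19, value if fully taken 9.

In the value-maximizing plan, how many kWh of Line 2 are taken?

12

Sort by value density: Line 14 13/6≈2.17, Line 2 46/23≈2, Line 7 38/24≈1.58, Line 1 18/16≈1.12, Line 10 9/19≈0.474.
Take all of Line 14 (6 kWh, value 13) → 12 kWh left.
Only 12 kWh remain; take 12/23 of Line 2 for value 46×12/23 = 24.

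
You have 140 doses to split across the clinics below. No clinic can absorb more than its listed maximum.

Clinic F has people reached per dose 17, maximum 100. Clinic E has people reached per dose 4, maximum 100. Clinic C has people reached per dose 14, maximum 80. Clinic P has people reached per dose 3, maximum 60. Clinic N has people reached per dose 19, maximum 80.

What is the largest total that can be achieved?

2540

Order the clinics by people reached per dose: Clinic N 19 > Clinic F 17 > Clinic C 14 > Clinic E 4 > Clinic P 3.
Clinic N takes 80 to reach its cap of 80 ; 60 left.
Clinic F has room for 100 but only 60 remain, so it gets 60.
Total = 17×60 + 19×80 = 2540.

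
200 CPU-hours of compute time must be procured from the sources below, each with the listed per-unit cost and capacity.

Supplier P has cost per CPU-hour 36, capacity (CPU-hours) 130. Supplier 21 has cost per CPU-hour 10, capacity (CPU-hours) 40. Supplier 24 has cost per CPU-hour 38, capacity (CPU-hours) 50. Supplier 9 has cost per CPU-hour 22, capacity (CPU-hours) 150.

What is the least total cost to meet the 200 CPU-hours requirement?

Fill from the cheapest source first.
Supplier 21 (10): use full 40 — 160 CPU-hours to go.
Supplier 9 at 22: take all 150 CPU-hours — 10 still needed.
Supplier P (36): take the remaining 10 — done.
Supplier 24: unused.
Cost = 40×10 + 150×22 + 10×36 = 4060.

4060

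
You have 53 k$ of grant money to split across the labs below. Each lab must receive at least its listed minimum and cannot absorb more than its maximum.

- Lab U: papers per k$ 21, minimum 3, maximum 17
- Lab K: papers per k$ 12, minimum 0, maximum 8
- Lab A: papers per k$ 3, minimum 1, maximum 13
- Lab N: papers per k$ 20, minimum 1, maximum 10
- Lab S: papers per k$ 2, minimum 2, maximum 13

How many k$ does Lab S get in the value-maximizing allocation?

5

Meeting every minimum uses 3+0+1+1+2 = 7 k$, leaving 46.
Rank by papers per k$: Lab U 21 > Lab N 20 > Lab K 12 > Lab A 3 > Lab S 2.
Lab U: +14 to 17 (cap) ; 32 left.
Give Lab N 9 more to hit its cap of 10 ; 23 left.
Give Lab K 8 more to hit its cap of 8 ; 15 left.
Lab A takes 12 more to reach its cap of 13 ; 3 left.
Only 3 left; Lab S takes them to reach 5.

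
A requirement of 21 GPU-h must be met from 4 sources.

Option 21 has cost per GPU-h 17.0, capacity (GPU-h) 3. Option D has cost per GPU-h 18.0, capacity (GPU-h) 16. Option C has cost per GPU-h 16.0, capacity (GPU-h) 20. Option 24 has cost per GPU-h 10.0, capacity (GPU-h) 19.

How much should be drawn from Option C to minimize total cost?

Cheapest first:
Take 19 from Option 24 at 10.0 — need 2 more.
Option C (16.0): take the remaining 2 — done.
Option 21, Option D: unused.

2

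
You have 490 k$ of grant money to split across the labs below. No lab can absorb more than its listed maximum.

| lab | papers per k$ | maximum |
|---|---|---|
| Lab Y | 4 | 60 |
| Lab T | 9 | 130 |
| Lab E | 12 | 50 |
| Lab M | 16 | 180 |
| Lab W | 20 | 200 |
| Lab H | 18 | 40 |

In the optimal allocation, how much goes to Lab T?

20

Order the labs by papers per k$: Lab W 20 > Lab H 18 > Lab M 16 > Lab E 12 > Lab T 9 > Lab Y 4.
Give Lab W 200 to hit its cap of 200 → 290 left.
Give Lab H 40 to hit its cap of 40 → 250 left.
Lab M takes 180 to reach its cap of 180 → 70 left.
Lab E: +50 to 50 (cap) → 20 left.
Lab T: +20 (room for 130) → 20. Pool exhausted.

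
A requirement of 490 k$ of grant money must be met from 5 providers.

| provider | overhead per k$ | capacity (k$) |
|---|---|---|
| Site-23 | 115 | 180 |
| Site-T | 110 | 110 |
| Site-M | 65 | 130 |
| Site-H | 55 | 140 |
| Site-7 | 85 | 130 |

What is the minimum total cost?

37100

Fill from the cheapest provider first.
Site-H (55): use full 140 ; 350 k$ to go.
Take 130 from Site-M at 65 ; need 220 more.
Site-7 (85): use full 130 ; 90 k$ to go.
Site-T at 110: take 90 of its 110 ; requirement met.
Site-23: unused.
Cost = 140×55 + 130×65 + 130×85 + 90×110 = 37100.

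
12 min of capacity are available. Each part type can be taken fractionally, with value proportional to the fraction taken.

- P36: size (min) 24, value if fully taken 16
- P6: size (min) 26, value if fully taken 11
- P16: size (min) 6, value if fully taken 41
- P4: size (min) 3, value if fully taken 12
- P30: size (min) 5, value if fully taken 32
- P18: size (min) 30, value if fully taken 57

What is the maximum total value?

Best value per unit of size first: P16 41/6≈6.83, P30 32/5≈6.4, P4 12/3≈4, P18 57/30≈1.9, P36 16/24≈0.667, P6 11/26≈0.423.
All 6 min of P16 fit (value 41) ; 6 remain.
P30: take in full, 5 min for value 32 ; 1 left.
Fill the last 1 min with part of P4: 1/3 of it earns 4.
Total value = 77.

77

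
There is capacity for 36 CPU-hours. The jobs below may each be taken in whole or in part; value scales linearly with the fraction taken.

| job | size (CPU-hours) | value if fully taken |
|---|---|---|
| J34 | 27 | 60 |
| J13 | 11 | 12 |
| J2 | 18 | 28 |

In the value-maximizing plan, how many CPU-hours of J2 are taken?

Rank by value-to-size ratio: J34 60/27≈2.22, J2 28/18≈1.56, J13 12/11≈1.09.
All 27 CPU-hours of J34 fit (value 60) ; 9 remain.
Fill the last 9 CPU-hours with part of J2: 9/18 of it earns 14.

9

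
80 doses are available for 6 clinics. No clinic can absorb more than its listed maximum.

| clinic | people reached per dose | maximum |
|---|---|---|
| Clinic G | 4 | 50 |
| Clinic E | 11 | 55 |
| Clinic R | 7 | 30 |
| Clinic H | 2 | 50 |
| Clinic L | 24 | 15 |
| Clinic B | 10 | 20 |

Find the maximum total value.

Highest people reached per dose first: Clinic L 24 > Clinic E 11 > Clinic B 10 > Clinic R 7 > Clinic G 4 > Clinic H 2.
Give Clinic L 15 to hit its cap of 15 ; 65 left.
Clinic E takes 55 to reach its cap of 55 ; 10 left.
Only 10 left; Clinic B takes them to reach 10.
Total = 11×55 + 24×15 + 10×10 = 1065.

1065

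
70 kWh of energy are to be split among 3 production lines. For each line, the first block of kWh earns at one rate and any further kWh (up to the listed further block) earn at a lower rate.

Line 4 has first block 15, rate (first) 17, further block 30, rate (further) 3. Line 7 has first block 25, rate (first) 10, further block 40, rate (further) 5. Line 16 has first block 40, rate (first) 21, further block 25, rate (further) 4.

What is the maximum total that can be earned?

Treat each block as its own option and order by rate: Line 16/tier1 21 > Line 4/tier1 17 > Line 7/tier1 10 > Line 7/tier2 5 > Line 16/tier2 4 > Line 4/tier2 3.
Fill Line 16 tier1 block (40 at 21) → 30 left.
Line 4/tier1 (17): +15 → 15 left.
15 remain; put them into Line 7 tier1 at 10.
Total = 21×40 + 17×15 + 10×15 = 1245.

1245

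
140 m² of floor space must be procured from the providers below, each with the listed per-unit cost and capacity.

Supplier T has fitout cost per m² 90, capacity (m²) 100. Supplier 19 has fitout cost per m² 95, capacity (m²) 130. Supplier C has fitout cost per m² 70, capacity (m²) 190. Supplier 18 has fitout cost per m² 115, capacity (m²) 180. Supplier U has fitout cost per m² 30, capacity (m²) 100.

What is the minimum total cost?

Fill from the cheapest provider first.
Take 100 from Supplier U at 30 — need 40 more.
Take 40 from Supplier C at 70 to finish.
Supplier T, Supplier 19, Supplier 18: unused.
Cost = 100×30 + 40×70 = 5800.

5800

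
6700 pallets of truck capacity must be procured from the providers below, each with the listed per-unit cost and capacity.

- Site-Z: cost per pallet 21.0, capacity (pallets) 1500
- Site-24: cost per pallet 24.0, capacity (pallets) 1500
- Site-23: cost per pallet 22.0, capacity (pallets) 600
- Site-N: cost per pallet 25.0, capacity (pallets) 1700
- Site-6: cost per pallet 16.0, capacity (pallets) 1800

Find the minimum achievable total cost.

Use providers in increasing cost order.
Site-6 at 16.0: take all 1800 pallets ; 4900 still needed.
Take 1500 from Site-Z at 21.0 ; need 3400 more.
Take 600 from Site-23 at 22.0 ; need 2800 more.
Site-24 (24.0): use full 1500 ; 1300 pallets to go.
Site-N (25.0): take the remaining 1300 ; done.
Cost = 1800×16.0 + 1500×21.0 + 600×22.0 + 1500×24.0 + 1300×25.0 = 142000.

142000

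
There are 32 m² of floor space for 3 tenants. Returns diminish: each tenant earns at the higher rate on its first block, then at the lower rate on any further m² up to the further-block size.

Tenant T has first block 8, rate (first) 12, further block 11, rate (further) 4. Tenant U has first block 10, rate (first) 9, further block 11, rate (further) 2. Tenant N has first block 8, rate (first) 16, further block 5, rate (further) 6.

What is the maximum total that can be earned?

Rank every tier by rate: Tenant N/tier1 16 > Tenant T/tier1 12 > Tenant U/tier1 9 > Tenant N/tier2 6 > Tenant T/tier2 4 > Tenant U/tier2 2.
Tenant N tier1 at 16: fill all 8 — 24 left.
Fill Tenant T tier1 block (8 at 12) — 16 left.
Tenant U/tier1 (9): +10 — 6 left.
Tenant N/tier2 (6): +5 — 1 left.
1 remain; put them into Tenant T tier2 at 4.
Total = 16×8 + 12×8 + 9×10 + 6×5 + 4×1 = 348.

348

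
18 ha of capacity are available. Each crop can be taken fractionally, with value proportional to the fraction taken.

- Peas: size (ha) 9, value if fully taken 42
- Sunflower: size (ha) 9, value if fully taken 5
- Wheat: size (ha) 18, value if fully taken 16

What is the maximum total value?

50

Rank by value-to-size ratio: Peas 42/9≈4.67, Wheat 16/18≈0.889, Sunflower 5/9≈0.556.
Peas: take in full, 9 ha for value 42 → 9 left.
9 ha left: a 9/18 share of Wheat gives 16×9/18 = 8.
Total value = 50.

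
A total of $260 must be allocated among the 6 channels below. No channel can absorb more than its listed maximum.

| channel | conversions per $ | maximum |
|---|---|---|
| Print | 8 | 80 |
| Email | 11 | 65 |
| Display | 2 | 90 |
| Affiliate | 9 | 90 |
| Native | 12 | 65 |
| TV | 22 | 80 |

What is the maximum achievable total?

Order the channels by conversions per $: TV 22 > Native 12 > Email 11 > Affiliate 9 > Print 8 > Display 2.
TV: +80 to 80 (cap) — 180 left.
Give Native 65 to hit its cap of 65 — 115 left.
Email: +65 to 65 (cap) — 50 left.
Affiliate: +50 (room for 90) → 50. Pool exhausted.
Total = 11×65 + 9×50 + 12×65 + 22×80 = 3705.

3705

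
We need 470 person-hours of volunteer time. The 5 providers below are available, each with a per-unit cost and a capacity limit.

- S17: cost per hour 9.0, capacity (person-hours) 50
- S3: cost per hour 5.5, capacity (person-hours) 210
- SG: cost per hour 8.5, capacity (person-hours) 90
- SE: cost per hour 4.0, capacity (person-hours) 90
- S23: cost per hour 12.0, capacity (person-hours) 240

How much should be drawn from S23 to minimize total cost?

30

Cheapest first:
SE (4.0): use full 90 → 380 person-hours to go.
Take 210 from S3 at 5.5 → need 170 more.
SG at 8.5: take all 90 person-hours → 80 still needed.
Take 50 from S17 at 9.0 → need 30 more.
Take 30 from S23 at 12.0 to finish.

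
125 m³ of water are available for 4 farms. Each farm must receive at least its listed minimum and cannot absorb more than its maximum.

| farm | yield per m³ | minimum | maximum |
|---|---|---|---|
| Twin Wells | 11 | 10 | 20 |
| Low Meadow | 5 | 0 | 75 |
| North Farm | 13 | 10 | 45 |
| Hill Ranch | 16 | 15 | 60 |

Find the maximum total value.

Meeting every minimum uses 10+0+10+15 = 35 m³, leaving 90.
Order the farms by yield per m³: Hill Ranch 16 > North Farm 13 > Twin Wells 11 > Low Meadow 5.
Give Hill Ranch 45 more to hit its cap of 60 → 45 left.
Give North Farm 35 more to hit its cap of 45 → 10 left.
Twin Wells: +10 to 20 (cap) → 0 left.
Total = 11×20 + 13×45 + 16×60 = 1765.

1765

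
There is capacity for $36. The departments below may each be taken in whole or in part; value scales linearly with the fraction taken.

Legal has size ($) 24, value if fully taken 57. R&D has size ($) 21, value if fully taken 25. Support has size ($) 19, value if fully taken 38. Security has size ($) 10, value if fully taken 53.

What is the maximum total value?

114

Rank by value-to-size ratio: Security 53/10≈5.3, Legal 57/24≈2.38, Support 38/19≈2, R&D 25/21≈1.19.
Security: take in full, 10 $ for value 53 — 26 left.
Take all of Legal (24 $, value 57) — 2 $ left.
Only 2 $ remain; take 2/19 of Support for value 38×2/19 = 4.
Total value = 114.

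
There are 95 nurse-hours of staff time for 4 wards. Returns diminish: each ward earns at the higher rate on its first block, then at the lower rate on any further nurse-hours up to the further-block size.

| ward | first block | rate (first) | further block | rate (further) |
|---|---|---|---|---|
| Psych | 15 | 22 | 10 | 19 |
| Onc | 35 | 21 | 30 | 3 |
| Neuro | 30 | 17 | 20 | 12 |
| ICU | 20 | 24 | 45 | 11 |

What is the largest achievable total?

Treat each block as its own option and order by rate: ICU/T1 24 > Psych/T1 22 > Onc/T1 21 > Psych/T2 19 > Neuro/T1 17 > Neuro/T2 12 > ICU/T2 11 > Onc/T2 3.
Fill ICU T1 block (20 at 24) → 75 left.
Psych T1 at 22: fill all 15 → 60 left.
Fill Onc T1 block (35 at 21) → 25 left.
Fill Psych T2 block (10 at 19) → 15 left.
Neuro/T1: +15 of 30 at 17; pool empty.
Total = 24×20 + 22×15 + 21×35 + 19×10 + 17×15 = 1990.

1990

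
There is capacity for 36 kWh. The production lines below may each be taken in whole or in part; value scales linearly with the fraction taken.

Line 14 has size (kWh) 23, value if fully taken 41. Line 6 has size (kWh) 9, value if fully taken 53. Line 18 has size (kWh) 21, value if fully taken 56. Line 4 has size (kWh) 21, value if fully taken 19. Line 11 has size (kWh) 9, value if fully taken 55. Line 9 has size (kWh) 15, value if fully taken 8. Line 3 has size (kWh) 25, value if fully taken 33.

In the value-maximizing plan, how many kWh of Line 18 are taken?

Rank by value-to-size ratio: Line 11 55/9≈6.11, Line 6 53/9≈5.89, Line 18 56/21≈2.67, Line 14 41/23≈1.78, Line 3 33/25≈1.32, Line 4 19/21≈0.905, Line 9 8/15≈0.533.
All 9 kWh of Line 11 fit (value 55) — 27 remain.
Line 6: take in full, 9 kWh for value 53 — 18 left.
Fill the last 18 kWh with part of Line 18: 18/21 of it earns 48.

18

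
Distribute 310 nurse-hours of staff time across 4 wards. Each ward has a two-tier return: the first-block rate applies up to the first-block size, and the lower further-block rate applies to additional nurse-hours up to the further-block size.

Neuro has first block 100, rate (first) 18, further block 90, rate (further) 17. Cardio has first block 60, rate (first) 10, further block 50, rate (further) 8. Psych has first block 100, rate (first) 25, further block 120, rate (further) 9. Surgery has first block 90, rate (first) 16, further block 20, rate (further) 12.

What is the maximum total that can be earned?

Treat each block as its own option and order by rate: Psych/first 25 > Neuro/first 18 > Neuro/second 17 > Surgery/first 16 > Surgery/second 12 > Cardio/first 10 > Psych/second 9 > Cardio/second 8.
Psych/first (25): +100 → 210 left.
Fill Neuro first block (100 at 18) → 110 left.
Fill Neuro second block (90 at 17) → 20 left.
Surgery first at 16: only 20 left, fill 20.
Total = 25×100 + 18×100 + 17×90 + 16×20 = 6150.

6150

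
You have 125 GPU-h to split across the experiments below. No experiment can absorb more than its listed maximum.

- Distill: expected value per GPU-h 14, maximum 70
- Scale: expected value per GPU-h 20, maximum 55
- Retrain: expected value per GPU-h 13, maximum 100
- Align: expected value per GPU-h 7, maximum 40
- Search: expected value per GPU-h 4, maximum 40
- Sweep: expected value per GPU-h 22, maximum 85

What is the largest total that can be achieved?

2670

Rank by expected value per GPU-h: Sweep 22 > Scale 20 > Distill 14 > Retrain 13 > Align 7 > Search 4.
Give Sweep 85 to hit its cap of 85 — 40 left.
Scale: +40 (room for 55) → 40. Pool exhausted.
Total = 20×40 + 22×85 = 2670.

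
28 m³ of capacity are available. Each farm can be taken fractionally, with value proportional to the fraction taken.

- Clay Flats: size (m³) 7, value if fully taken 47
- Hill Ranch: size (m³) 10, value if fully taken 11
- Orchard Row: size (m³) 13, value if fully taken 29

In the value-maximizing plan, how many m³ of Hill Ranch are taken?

8

Sort by value density: Clay Flats 47/7≈6.71, Orchard Row 29/13≈2.23, Hill Ranch 11/10≈1.1.
All 7 m³ of Clay Flats fit (value 47) ; 21 remain.
All 13 m³ of Orchard Row fit (value 29) ; 8 remain.
8 m³ left: a 8/10 share of Hill Ranch gives 11×8/10 = 8.8.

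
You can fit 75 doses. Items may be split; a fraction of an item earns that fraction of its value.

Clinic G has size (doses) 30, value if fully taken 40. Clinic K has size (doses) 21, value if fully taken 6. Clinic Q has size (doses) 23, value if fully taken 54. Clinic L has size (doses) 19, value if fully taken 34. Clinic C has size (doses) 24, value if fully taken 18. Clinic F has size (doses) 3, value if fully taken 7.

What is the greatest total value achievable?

Best value per unit of size first: Clinic Q 54/23≈2.35, Clinic F 7/3≈2.33, Clinic L 34/19≈1.79, Clinic G 40/30≈1.33, Clinic C 18/24≈0.75, Clinic K 6/21≈0.286.
Take all of Clinic Q (23 doses, value 54) → 52 doses left.
Take all of Clinic F (3 doses, value 7) → 49 doses left.
Take all of Clinic L (19 doses, value 34) → 30 doses left.
Take all of Clinic G (30 doses, value 40) → 0 doses left.
Total value = 135.

135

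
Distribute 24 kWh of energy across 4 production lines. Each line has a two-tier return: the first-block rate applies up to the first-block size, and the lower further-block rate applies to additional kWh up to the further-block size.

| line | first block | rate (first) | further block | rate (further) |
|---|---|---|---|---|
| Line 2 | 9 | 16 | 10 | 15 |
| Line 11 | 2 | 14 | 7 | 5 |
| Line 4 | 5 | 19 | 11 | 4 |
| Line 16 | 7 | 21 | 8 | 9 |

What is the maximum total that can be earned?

431

Treat each block as its own option and order by rate: Line 16/tier1 21 > Line 4/tier1 19 > Line 2/tier1 16 > Line 2/tier2 15 > Line 11/tier1 14 > Line 16/tier2 9 > Line 11/tier2 5 > Line 4/tier2 4.
Fill Line 16 tier1 block (7 at 21) → 17 left.
Line 4/tier1 (19): +5 → 12 left.
Fill Line 2 tier1 block (9 at 16) → 3 left.
Line 2 tier2 at 15: only 3 left, fill 3.
Total = 21×7 + 19×5 + 16×9 + 15×3 = 431.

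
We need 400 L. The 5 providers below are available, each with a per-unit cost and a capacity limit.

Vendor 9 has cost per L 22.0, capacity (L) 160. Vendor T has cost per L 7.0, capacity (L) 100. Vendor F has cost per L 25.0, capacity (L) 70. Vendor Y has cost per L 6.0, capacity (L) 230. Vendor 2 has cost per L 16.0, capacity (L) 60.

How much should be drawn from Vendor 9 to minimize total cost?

10

Cheapest first:
Vendor Y at 6.0: take all 230 L → 170 still needed.
Take 100 from Vendor T at 7.0 → need 70 more.
Vendor 2 at 16.0: take all 60 L → 10 still needed.
Vendor 9 (22.0): take the remaining 10 → done.
Vendor F: unused.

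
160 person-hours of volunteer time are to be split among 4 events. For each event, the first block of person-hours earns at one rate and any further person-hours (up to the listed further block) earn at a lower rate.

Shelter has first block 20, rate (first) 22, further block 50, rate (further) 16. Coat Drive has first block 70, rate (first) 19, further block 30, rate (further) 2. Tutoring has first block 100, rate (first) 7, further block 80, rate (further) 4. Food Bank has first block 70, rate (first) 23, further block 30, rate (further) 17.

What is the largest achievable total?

3380

Rank every tier by rate: Food Bank/T1 23 > Shelter/T1 22 > Coat Drive/T1 19 > Food Bank/T2 17 > Shelter/T2 16 > Tutoring/T1 7 > Tutoring/T2 4 > Coat Drive/T2 2.
Fill Food Bank T1 block (70 at 23) — 90 left.
Fill Shelter T1 block (20 at 22) — 70 left.
Fill Coat Drive T1 block (70 at 19) — 0 left.
Total = 23×70 + 22×20 + 19×70 = 3380.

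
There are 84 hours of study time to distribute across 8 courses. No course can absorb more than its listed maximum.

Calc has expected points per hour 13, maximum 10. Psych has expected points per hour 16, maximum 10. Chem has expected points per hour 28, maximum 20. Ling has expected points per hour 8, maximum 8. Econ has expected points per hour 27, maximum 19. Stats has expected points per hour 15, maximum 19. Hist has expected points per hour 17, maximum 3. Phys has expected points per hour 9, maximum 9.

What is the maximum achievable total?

Rank by expected points per hour: Chem 28 > Econ 27 > Hist 17 > Psych 16 > Stats 15 > Calc 13 > Phys 9 > Ling 8.
Chem takes 20 to reach its cap of 20 ; 64 left.
Econ: +19 to 19 (cap) ; 45 left.
Hist takes 3 to reach its cap of 3 ; 42 left.
Give Psych 10 to hit its cap of 10 ; 32 left.
Give Stats 19 to hit its cap of 19 ; 13 left.
Give Calc 10 to hit its cap of 10 ; 3 left.
Only 3 left; Phys takes them to reach 3.
Total = 13×10 + 16×10 + 28×20 + 27×19 + 15×19 + 17×3 + 9×3 = 1726.

1726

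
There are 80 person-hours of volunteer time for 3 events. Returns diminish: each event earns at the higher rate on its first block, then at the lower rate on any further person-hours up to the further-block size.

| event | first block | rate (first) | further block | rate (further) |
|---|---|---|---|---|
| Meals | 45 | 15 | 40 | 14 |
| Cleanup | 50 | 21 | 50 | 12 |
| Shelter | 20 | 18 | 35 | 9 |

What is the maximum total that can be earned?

Rank every tier by rate: Cleanup/tier1 21 > Shelter/tier1 18 > Meals/tier1 15 > Meals/tier2 14 > Cleanup/tier2 12 > Shelter/tier2 9.
Cleanup tier1 at 21: fill all 50 → 30 left.
Shelter tier1 at 18: fill all 20 → 10 left.
10 remain; put them into Meals tier1 at 15.
Total = 21×50 + 18×20 + 15×10 = 1560.

1560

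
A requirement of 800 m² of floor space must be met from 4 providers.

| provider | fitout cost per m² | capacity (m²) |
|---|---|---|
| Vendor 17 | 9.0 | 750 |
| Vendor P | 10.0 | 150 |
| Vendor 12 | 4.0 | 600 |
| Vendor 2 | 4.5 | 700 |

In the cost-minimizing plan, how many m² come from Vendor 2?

Cheapest first:
Take 600 from Vendor 12 at 4.0 → need 200 more.
Vendor 2 at 4.5: take 200 of its 700 → requirement met.
Vendor 17, Vendor P: unused.

200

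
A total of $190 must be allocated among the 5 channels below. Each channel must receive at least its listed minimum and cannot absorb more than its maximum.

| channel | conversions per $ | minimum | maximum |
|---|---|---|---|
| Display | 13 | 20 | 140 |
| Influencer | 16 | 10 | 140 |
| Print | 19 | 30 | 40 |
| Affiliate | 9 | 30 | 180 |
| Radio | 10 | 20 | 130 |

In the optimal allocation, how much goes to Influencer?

Meeting every minimum uses 20+10+30+30+20 = 110 $, leaving 80.
Rank by conversions per $: Print 19 > Influencer 16 > Display 13 > Radio 10 > Affiliate 9.
Print: +10 to 40 (cap) ; 70 left.
Only 70 left; Influencer takes them to reach 80.

80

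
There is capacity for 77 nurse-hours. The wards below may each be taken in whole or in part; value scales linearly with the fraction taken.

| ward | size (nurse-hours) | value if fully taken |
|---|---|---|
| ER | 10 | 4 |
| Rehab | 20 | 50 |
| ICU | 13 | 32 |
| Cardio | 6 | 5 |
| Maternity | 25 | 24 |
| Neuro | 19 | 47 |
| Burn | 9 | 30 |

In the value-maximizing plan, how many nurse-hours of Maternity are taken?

16

Rank by value-to-size ratio: Burn 30/9≈3.33, Rehab 50/20≈2.5, Neuro 47/19≈2.47, ICU 32/13≈2.46, Maternity 24/25≈0.96, Cardio 5/6≈0.833, ER 4/10≈0.4.
Take all of Burn (9 nurse-hours, value 30) — 68 nurse-hours left.
Take all of Rehab (20 nurse-hours, value 50) — 48 nurse-hours left.
All 19 nurse-hours of Neuro fit (value 47) — 29 remain.
ICU: take in full, 13 nurse-hours for value 32 — 16 left.
Fill the last 16 nurse-hours with part of Maternity: 16/25 of it earns 15.36.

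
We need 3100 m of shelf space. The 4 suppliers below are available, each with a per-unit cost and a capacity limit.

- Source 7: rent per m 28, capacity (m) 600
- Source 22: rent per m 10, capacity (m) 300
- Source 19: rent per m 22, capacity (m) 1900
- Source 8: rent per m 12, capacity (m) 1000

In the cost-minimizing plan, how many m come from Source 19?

Cheapest first:
Take 300 from Source 22 at 10 → need 2800 more.
Source 8 at 12: take all 1000 m → 1800 still needed.
Source 19 at 22: take 1800 of its 1900 → requirement met.
Source 7: unused.

1800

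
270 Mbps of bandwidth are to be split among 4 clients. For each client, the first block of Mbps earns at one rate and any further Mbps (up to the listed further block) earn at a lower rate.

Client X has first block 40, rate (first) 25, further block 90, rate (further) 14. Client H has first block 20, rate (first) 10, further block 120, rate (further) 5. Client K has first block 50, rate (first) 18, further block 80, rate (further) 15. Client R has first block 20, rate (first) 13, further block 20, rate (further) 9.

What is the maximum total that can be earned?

Order all 8 blocks by rate: Client X/T1 25 > Client K/T1 18 > Client K/T2 15 > Client X/T2 14 > Client R/T1 13 > Client H/T1 10 > Client R/T2 9 > Client H/T2 5.
Fill Client X T1 block (40 at 25) → 230 left.
Client K/T1 (18): +50 → 180 left.
Fill Client K T2 block (80 at 15) → 100 left.
Fill Client X T2 block (90 at 14) → 10 left.
Client R T1 at 13: only 10 left, fill 10.
Total = 25×40 + 18×50 + 15×80 + 14×90 + 13×10 = 4490.

4490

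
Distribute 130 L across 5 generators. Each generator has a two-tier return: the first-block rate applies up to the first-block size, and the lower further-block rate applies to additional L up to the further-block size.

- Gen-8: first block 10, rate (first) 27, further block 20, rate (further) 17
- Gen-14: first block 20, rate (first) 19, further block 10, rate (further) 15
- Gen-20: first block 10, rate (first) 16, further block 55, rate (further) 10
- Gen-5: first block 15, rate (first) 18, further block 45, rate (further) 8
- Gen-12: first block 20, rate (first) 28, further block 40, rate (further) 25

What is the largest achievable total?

Order all 10 blocks by rate: Gen-12/first 28 > Gen-8/first 27 > Gen-12/second 25 > Gen-14/first 19 > Gen-5/first 18 > Gen-8/second 17 > Gen-20/first 16 > Gen-14/second 15 > Gen-20/second 10 > Gen-5/second 8.
Gen-12 first at 28: fill all 20 → 110 left.
Gen-8 first at 27: fill all 10 → 100 left.
Fill Gen-12 second block (40 at 25) → 60 left.
Gen-14 first at 19: fill all 20 → 40 left.
Gen-5/first (18): +15 → 25 left.
Gen-8 second at 17: fill all 20 → 5 left.
5 remain; put them into Gen-20 first at 16.
Total = 28×20 + 27×10 + 25×40 + 19×20 + 18×15 + 17×20 + 16×5 = 2900.

2900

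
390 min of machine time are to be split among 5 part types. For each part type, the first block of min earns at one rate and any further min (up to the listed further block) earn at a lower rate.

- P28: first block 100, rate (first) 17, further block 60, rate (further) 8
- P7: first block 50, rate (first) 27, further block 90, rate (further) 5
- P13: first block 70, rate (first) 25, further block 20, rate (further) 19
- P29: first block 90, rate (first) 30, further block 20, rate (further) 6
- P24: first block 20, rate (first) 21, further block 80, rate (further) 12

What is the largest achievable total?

8780

Rank every tier by rate: P29/first 30 > P7/first 27 > P13/first 25 > P24/first 21 > P13/second 19 > P28/first 17 > P24/second 12 > P28/second 8 > P29/second 6 > P7/second 5.
Fill P29 first block (90 at 30) → 300 left.
P7/first (27): +50 → 250 left.
P13/first (25): +70 → 180 left.
P24 first at 21: fill all 20 → 160 left.
Fill P13 second block (20 at 19) → 140 left.
P28 first at 17: fill all 100 → 40 left.
P24/second: +40 of 80 at 12; pool empty.
Total = 30×90 + 27×50 + 25×70 + 21×20 + 19×20 + 17×100 + 12×40 = 8780.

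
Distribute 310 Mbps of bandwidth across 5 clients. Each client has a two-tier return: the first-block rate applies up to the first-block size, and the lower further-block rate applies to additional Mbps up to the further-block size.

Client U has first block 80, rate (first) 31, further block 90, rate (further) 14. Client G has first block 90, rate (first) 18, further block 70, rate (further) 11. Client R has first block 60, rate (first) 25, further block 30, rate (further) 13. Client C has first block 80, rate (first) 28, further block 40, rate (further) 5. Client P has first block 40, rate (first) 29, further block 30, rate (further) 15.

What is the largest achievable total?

Rank every tier by rate: Client U/T1 31 > Client P/T1 29 > Client C/T1 28 > Client R/T1 25 > Client G/T1 18 > Client P/T2 15 > Client U/T2 14 > Client R/T2 13 > Client G/T2 11 > Client C/T2 5.
Client U/T1 (31): +80 ; 230 left.
Client P/T1 (29): +40 ; 190 left.
Client C/T1 (28): +80 ; 110 left.
Client R/T1 (25): +60 ; 50 left.
Client G T1 at 18: only 50 left, fill 50.
Total = 31×80 + 29×40 + 28×80 + 25×60 + 18×50 = 8280.

8280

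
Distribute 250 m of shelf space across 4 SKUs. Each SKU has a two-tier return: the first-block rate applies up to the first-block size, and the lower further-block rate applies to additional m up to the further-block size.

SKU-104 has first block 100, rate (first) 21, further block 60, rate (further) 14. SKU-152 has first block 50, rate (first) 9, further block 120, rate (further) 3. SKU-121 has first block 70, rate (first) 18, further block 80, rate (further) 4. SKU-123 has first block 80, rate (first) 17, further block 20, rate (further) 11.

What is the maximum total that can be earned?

4720

Rank every tier by rate: SKU-104/first 21 > SKU-121/first 18 > SKU-123/first 17 > SKU-104/second 14 > SKU-123/second 11 > SKU-152/first 9 > SKU-121/second 4 > SKU-152/second 3.
SKU-104 first at 21: fill all 100 → 150 left.
SKU-121/first (18): +70 → 80 left.
SKU-123 first at 17: fill all 80 → 0 left.
Total = 21×100 + 18×70 + 17×80 = 4720.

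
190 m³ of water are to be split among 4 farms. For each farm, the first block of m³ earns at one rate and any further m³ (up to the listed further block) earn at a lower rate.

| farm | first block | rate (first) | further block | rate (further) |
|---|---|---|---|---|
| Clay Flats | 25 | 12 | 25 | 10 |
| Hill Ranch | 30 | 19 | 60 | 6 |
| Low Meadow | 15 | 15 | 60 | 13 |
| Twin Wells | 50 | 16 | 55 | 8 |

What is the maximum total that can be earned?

2775

Treat each block as its own option and order by rate: Hill Ranch/first 19 > Twin Wells/first 16 > Low Meadow/first 15 > Low Meadow/second 13 > Clay Flats/first 12 > Clay Flats/second 10 > Twin Wells/second 8 > Hill Ranch/second 6.
Hill Ranch first at 19: fill all 30 → 160 left.
Twin Wells/first (16): +50 → 110 left.
Low Meadow/first (15): +15 → 95 left.
Low Meadow second at 13: fill all 60 → 35 left.
Clay Flats first at 12: fill all 25 → 10 left.
10 remain; put them into Clay Flats second at 10.
Total = 19×30 + 16×50 + 15×15 + 13×60 + 12×25 + 10×10 = 2775.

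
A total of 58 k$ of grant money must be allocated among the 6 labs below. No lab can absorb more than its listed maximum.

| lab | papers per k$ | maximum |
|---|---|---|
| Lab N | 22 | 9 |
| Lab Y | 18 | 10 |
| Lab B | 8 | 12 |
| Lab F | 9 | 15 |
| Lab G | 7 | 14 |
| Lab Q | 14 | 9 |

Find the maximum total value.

756

Highest papers per k$ first: Lab N 22 > Lab Y 18 > Lab Q 14 > Lab F 9 > Lab B 8 > Lab G 7.
Give Lab N 9 to hit its cap of 9 — 49 left.
Lab Y: +10 to 10 (cap) — 39 left.
Lab Q: +9 to 9 (cap) — 30 left.
Give Lab F 15 to hit its cap of 15 — 15 left.
Give Lab B 12 to hit its cap of 12 — 3 left.
Only 3 left; Lab G takes them to reach 3.
Total = 22×9 + 18×10 + 8×12 + 9×15 + 7×3 + 14×9 = 756.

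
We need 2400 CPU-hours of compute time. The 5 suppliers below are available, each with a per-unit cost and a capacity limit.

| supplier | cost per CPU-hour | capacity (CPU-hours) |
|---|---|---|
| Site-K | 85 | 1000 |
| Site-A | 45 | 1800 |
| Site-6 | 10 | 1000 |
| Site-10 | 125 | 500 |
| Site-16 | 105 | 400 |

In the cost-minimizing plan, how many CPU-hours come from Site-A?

Fill from the cheapest supplier first.
Site-6 at 10: take all 1000 CPU-hours → 1400 still needed.
Take 1400 from Site-A at 45 to finish.
Site-K, Site-16, Site-10: unused.

1400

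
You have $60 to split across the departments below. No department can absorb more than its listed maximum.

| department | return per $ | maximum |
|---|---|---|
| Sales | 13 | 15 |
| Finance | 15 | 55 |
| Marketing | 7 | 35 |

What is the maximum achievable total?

890

Highest return per $ first: Finance 15 > Sales 13 > Marketing 7.
Finance takes 55 to reach its cap of 55 — 5 left.
Only 5 left; Sales takes them to reach 5.
Total = 13×5 + 15×55 = 890.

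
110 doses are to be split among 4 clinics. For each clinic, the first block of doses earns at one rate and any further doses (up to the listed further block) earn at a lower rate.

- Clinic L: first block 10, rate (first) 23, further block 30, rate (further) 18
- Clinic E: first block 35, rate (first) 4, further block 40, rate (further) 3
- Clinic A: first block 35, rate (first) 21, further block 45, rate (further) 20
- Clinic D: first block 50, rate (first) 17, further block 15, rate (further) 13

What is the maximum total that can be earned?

Treat each block as its own option and order by rate: Clinic L/first 23 > Clinic A/first 21 > Clinic A/second 20 > Clinic L/second 18 > Clinic D/first 17 > Clinic D/second 13 > Clinic E/first 4 > Clinic E/second 3.
Clinic L first at 23: fill all 10 — 100 left.
Fill Clinic A first block (35 at 21) — 65 left.
Fill Clinic A second block (45 at 20) — 20 left.
20 remain; put them into Clinic L second at 18.
Total = 23×10 + 21×35 + 20×45 + 18×20 = 2225.

2225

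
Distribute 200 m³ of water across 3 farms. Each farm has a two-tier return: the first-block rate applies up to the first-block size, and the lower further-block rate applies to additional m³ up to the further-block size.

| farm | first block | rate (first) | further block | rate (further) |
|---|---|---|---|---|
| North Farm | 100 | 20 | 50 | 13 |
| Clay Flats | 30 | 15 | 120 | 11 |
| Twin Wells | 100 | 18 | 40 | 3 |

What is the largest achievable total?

3800

Treat each block as its own option and order by rate: North Farm/first 20 > Twin Wells/first 18 > Clay Flats/first 15 > North Farm/second 13 > Clay Flats/second 11 > Twin Wells/second 3.
Fill North Farm first block (100 at 20) ; 100 left.
Twin Wells first at 18: fill all 100 ; 0 left.
Total = 20×100 + 18×100 = 3800.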